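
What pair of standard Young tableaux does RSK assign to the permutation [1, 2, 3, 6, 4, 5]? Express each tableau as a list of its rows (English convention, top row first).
P = [[1, 2, 3, 4, 5], [6]], Q = [[1, 2, 3, 4, 6], [5]]

Insert each entry of the permutation into P by Schensted row insertion, recording in Q the position of each new cell.

Insert 1: appended to row 1. P = [[1]], Q = [[1]].
Insert 2: appended to row 1. P = [[1, 2]], Q = [[1, 2]].
Insert 3: appended to row 1. P = [[1, 2, 3]], Q = [[1, 2, 3]].
Insert 6: appended to row 1. P = [[1, 2, 3, 6]], Q = [[1, 2, 3, 4]].
Insert 4: 4 bumps 6 from row 1; 6 starts row 2. P = [[1, 2, 3, 4], [6]], Q = [[1, 2, 3, 4], [5]].
Insert 5: appended to row 1. P = [[1, 2, 3, 4, 5], [6]], Q = [[1, 2, 3, 4, 6], [5]].

So P = [[1, 2, 3, 4, 5], [6]], Q = [[1, 2, 3, 4, 6], [5]].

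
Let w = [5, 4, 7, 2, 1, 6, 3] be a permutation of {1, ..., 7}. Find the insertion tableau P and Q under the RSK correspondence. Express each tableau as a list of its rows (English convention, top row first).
P = [[1, 3], [2, 6], [4, 7], [5]], Q = [[1, 3], [2, 6], [4, 7], [5]]

Insert each entry of the permutation into P by Schensted row insertion, recording in Q the position of each new cell.

Insert 5: appended to row 1. P = [[5]].
Insert 4: 4 bumps 5 from row 1; 5 starts row 2. P = [[4], [5]].
Insert 7: appended to row 1. P = [[4, 7], [5]].
Insert 2: 2 bumps 4 from row 1; 4 bumps 5 from row 2; 5 starts row 3. P = [[2, 7], [4], [5]].
Insert 1: 1 bumps 2 from row 1; 2 bumps 4 from row 2; 4 bumps 5 from row 3; 5 starts row 4. P = [[1, 7], [2], [4], [5]].
Insert 6: 6 bumps 7 from row 1; 7 appends to row 2. P = [[1, 6], [2, 7], [4], [5]].
Insert 3: 3 bumps 6 from row 1; 6 bumps 7 from row 2; 7 appends to row 3. P = [[1, 3], [2, 6], [4, 7], [5]].

So P = [[1, 3], [2, 6], [4, 7], [5]], Q = [[1, 3], [2, 6], [4, 7], [5]].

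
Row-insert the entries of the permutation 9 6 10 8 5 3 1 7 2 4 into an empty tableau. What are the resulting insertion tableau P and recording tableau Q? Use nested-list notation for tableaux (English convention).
Insert each entry of the permutation into P by Schensted row insertion, recording in Q the position of each new cell.

After inserting 9: P = [[9]].
After inserting 6: P = [[6], [9]].
After inserting 10: P = [[6, 10], [9]].
After inserting 8: P = [[6, 8], [9, 10]].
After inserting 5: P = [[5, 8], [6, 10], [9]].
After inserting 3: P = [[3, 8], [5, 10], [6], [9]].
After inserting 1: P = [[1, 8], [3, 10], [5], [6], [9]].
After inserting 7: P = [[1, 7], [3, 8], [5, 10], [6], [9]].
After inserting 2: P = [[1, 2], [3, 7], [5, 8], [6, 10], [9]].
After inserting 4: P = [[1, 2, 4], [3, 7], [5, 8], [6, 10], [9]].

So P = [[1, 2, 4], [3, 7], [5, 8], [6, 10], [9]], Q = [[1, 3, 10], [2, 4], [5, 8], [6, 9], [7]].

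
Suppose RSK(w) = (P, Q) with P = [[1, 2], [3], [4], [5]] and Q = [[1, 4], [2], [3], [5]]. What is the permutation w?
5 4 1 3 2

Reverse the RSK construction: for i from n down to 1, find the cell of Q containing i, remove the entry at that cell from P, and reverse-bump it up through P; the value ejected from row 1 is w(i).

Step i=5: Q has 5 at row 4, column 1; remove 5 from row 4 of P and reverse-bump: 5 enters row 3 and ejects 4; 4 enters row 2 and ejects 3; 3 enters row 1 and ejects 2. So w(5) = 2. P is now [[1, 3], [4], [5]].
Step i=4: Q has 4 at row 1, column 2; remove that cell from P, ejecting 3. So w(4) = 3. P is now [[1], [4], [5]].
Step i=3: Q has 3 at row 3, column 1; remove 5 from row 3 of P and reverse-bump: 5 enters row 2 and ejects 4; 4 enters row 1 and ejects 1. So w(3) = 1. P is now [[4], [5]].
Step i=2: Q has 2 at row 2, column 1; remove 5 from row 2 of P and reverse-bump: 5 enters row 1 and ejects 4. So w(2) = 4. P is now [[5]].
Step i=1: Q has 1 at row 1, column 1; remove that cell from P, ejecting 5. So w(1) = 5. P is now [].

So w = 5 4 1 3 2.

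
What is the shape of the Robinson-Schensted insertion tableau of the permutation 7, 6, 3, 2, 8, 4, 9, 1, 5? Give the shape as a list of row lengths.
Row-insert each entry into an empty tableau.

After inserting 7: P = [[7]].
After inserting 6: P = [[6], [7]].
After inserting 3: P = [[3], [6], [7]].
After inserting 2: P = [[2], [3], [6], [7]].
After inserting 8: P = [[2, 8], [3], [6], [7]].
After inserting 4: P = [[2, 4], [3, 8], [6], [7]].
After inserting 9: P = [[2, 4, 9], [3, 8], [6], [7]].
After inserting 1: P = [[1, 4, 9], [2, 8], [3], [6], [7]].
After inserting 5: P = [[1, 4, 5], [2, 8, 9], [3], [6], [7]].

The final insertion tableau P = [[1, 4, 5], [2, 8, 9], [3], [6], [7]] has shape [3, 3, 1, 1, 1].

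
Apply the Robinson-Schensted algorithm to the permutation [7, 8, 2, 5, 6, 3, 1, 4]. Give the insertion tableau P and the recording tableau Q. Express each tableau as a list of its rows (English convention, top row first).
Insert each entry of the permutation into P by Schensted row insertion, recording in Q the position of each new cell.

Insert 7: appended to row 1. P = [[7]].
Insert 8: appended to row 1. P = [[7, 8]].
Insert 2: 2 bumps 7 from row 1; 7 starts row 2. P = [[2, 8], [7]].
Insert 5: 5 bumps 8 from row 1; 8 appends to row 2. P = [[2, 5], [7, 8]].
Insert 6: appended to row 1. P = [[2, 5, 6], [7, 8]].
Insert 3: 3 bumps 5 from row 1; 5 bumps 7 from row 2; 7 starts row 3. P = [[2, 3, 6], [5, 8], [7]].
Insert 1: 1 bumps 2 from row 1; 2 bumps 5 from row 2; 5 bumps 7 from row 3; 7 starts row 4. P = [[1, 3, 6], [2, 8], [5], [7]].
Insert 4: 4 bumps 6 from row 1; 6 bumps 8 from row 2; 8 appends to row 3. P = [[1, 3, 4], [2, 6], [5, 8], [7]].

So P = [[1, 3, 4], [2, 6], [5, 8], [7]], Q = [[1, 2, 5], [3, 4], [6, 8], [7]].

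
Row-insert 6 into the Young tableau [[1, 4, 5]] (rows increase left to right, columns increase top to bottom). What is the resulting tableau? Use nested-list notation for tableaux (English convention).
[[1, 4, 5, 6]]

6 is larger than every entry of row 1, so it is appended to row 1. The new tableau is [[1, 4, 5, 6]].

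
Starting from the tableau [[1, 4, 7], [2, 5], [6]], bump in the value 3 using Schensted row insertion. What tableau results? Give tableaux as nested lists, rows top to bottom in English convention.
[[1, 3, 7], [2, 4], [5], [6]]

In row 1, 3 replaces 4 (the leftmost entry greater than 3); 4 is bumped to row 2. In row 2, 4 replaces 5 (the leftmost entry greater than 4); 5 is bumped to row 3. In row 3, 5 replaces 6 (the leftmost entry greater than 5); 6 is bumped to row 4. 6 starts a new row 4. The new tableau is [[1, 3, 7], [2, 4], [5], [6]].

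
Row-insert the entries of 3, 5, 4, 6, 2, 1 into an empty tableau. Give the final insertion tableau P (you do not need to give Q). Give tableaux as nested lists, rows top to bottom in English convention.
After inserting 3: P = [[3]].
After inserting 5: P = [[3, 5]].
After inserting 4: P = [[3, 4], [5]].
After inserting 6: P = [[3, 4, 6], [5]].
After inserting 2: P = [[2, 4, 6], [3], [5]].
After inserting 1: P = [[1, 4, 6], [2], [3], [5]].

So P = [[1, 4, 6], [2], [3], [5]].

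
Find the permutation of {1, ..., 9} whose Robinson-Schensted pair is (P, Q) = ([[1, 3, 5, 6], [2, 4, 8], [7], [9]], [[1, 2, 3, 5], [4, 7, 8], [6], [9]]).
Reverse the RSK construction: for i from n down to 1, find the cell of Q containing i, remove the entry at that cell from P, and reverse-bump it up through P; the value ejected from row 1 is w(i).

Step i=9: Q has 9 at row 4, column 1; remove 9 from row 4 of P and reverse-bump: 9 enters row 3 and ejects 7; 7 enters row 2 and ejects 4; 4 enters row 1 and ejects 3. So w(9) = 3. P is now [[1, 4, 5, 6], [2, 7, 8], [9]].
Step i=8: Q has 8 at row 2, column 3; remove 8 from row 2 of P and reverse-bump: 8 enters row 1 and ejects 6. So w(8) = 6. P is now [[1, 4, 5, 8], [2, 7], [9]].
Step i=7: Q has 7 at row 2, column 2; remove 7 from row 2 of P and reverse-bump: 7 enters row 1 and ejects 5. So w(7) = 5. P is now [[1, 4, 7, 8], [2], [9]].
Step i=6: Q has 6 at row 3, column 1; remove 9 from row 3 of P and reverse-bump: 9 enters row 2 and ejects 2; 2 enters row 1 and ejects 1. So w(6) = 1. P is now [[2, 4, 7, 8], [9]].
Step i=5: Q has 5 at row 1, column 4; remove that cell from P, ejecting 8. So w(5) = 8. P is now [[2, 4, 7], [9]].
Step i=4: Q has 4 at row 2, column 1; remove 9 from row 2 of P and reverse-bump: 9 enters row 1 and ejects 7. So w(4) = 7. P is now [[2, 4, 9]].
Step i=3: Q has 3 at row 1, column 3; remove that cell from P, ejecting 9. So w(3) = 9. P is now [[2, 4]].
Step i=2: Q has 2 at row 1, column 2; remove that cell from P, ejecting 4. So w(2) = 4. P is now [[2]].
Step i=1: Q has 1 at row 1, column 1; remove that cell from P, ejecting 2. So w(1) = 2. P is now [].

So w = 2 4 9 7 8 1 5 6 3.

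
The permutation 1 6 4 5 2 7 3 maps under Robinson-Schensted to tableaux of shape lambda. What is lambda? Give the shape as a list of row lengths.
Row-insert each entry into an empty tableau.

After inserting 1: P = [[1]].
After inserting 6: P = [[1, 6]].
After inserting 4: P = [[1, 4], [6]].
After inserting 5: P = [[1, 4, 5], [6]].
After inserting 2: P = [[1, 2, 5], [4], [6]].
After inserting 7: P = [[1, 2, 5, 7], [4], [6]].
After inserting 3: P = [[1, 2, 3, 7], [4, 5], [6]].

The final insertion tableau P = [[1, 2, 3, 7], [4, 5], [6]] has shape [4, 2, 1].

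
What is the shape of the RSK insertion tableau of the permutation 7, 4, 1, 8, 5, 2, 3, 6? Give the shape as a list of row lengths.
[4, 2, 2]

RSK row insertion gives P = [[1, 2, 3, 6], [4, 5], [7, 8]], which has shape [4, 2, 2].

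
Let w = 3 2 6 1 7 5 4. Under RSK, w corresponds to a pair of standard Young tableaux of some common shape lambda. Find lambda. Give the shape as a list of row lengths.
[3, 2, 2]

RSK row insertion gives P = [[1, 4, 7], [2, 5], [3, 6]], which has shape [3, 2, 2].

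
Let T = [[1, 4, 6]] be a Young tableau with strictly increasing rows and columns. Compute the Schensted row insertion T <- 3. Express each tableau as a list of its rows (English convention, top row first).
In row 1, 3 replaces 4 (the leftmost entry greater than 3); 4 is bumped to row 2. 4 starts a new row 2. The new tableau is [[1, 3, 6], [4]].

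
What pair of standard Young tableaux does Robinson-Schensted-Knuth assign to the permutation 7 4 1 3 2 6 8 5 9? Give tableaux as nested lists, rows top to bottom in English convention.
P = [[1, 2, 5, 8, 9], [3, 6], [4], [7]], Q = [[1, 4, 6, 7, 9], [2, 8], [3], [5]]

Insert each entry of the permutation into P by Schensted row insertion, recording in Q the position of each new cell.

Insert 7: appended to row 1. P = [[7]], Q = [[1]].
Insert 4: 4 bumps 7 from row 1; 7 starts row 2. P = [[4], [7]], Q = [[1], [2]].
Insert 1: 1 bumps 4 from row 1; 4 bumps 7 from row 2; 7 starts row 3. P = [[1], [4], [7]], Q = [[1], [2], [3]].
Insert 3: appended to row 1. P = [[1, 3], [4], [7]], Q = [[1, 4], [2], [3]].
Insert 2: 2 bumps 3 from row 1; 3 bumps 4 from row 2; 4 bumps 7 from row 3; 7 starts row 4. P = [[1, 2], [3], [4], [7]], Q = [[1, 4], [2], [3], [5]].
Insert 6: appended to row 1. P = [[1, 2, 6], [3], [4], [7]], Q = [[1, 4, 6], [2], [3], [5]].
Insert 8: appended to row 1. P = [[1, 2, 6, 8], [3], [4], [7]], Q = [[1, 4, 6, 7], [2], [3], [5]].
Insert 5: 5 bumps 6 from row 1; 6 appends to row 2. P = [[1, 2, 5, 8], [3, 6], [4], [7]], Q = [[1, 4, 6, 7], [2, 8], [3], [5]].
Insert 9: appended to row 1. P = [[1, 2, 5, 8, 9], [3, 6], [4], [7]], Q = [[1, 4, 6, 7, 9], [2, 8], [3], [5]].

So P = [[1, 2, 5, 8, 9], [3, 6], [4], [7]], Q = [[1, 4, 6, 7, 9], [2, 8], [3], [5]].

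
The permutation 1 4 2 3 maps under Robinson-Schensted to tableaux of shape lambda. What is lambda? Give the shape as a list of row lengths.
[3, 1]

Row-insert each entry into an empty tableau.

After inserting 1: P = [[1]].
After inserting 4: P = [[1, 4]].
After inserting 2: P = [[1, 2], [4]].
After inserting 3: P = [[1, 2, 3], [4]].

The final insertion tableau P = [[1, 2, 3], [4]] has shape [3, 1].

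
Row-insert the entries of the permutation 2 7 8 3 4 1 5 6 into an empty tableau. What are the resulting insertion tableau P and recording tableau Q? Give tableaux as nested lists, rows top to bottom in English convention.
Insert each entry of the permutation into P by Schensted row insertion, recording in Q the position of each new cell.

After inserting 2: P = [[2]].
After inserting 7: P = [[2, 7]].
After inserting 8: P = [[2, 7, 8]].
After inserting 3: P = [[2, 3, 8], [7]].
After inserting 4: P = [[2, 3, 4], [7, 8]].
After inserting 1: P = [[1, 3, 4], [2, 8], [7]].
After inserting 5: P = [[1, 3, 4, 5], [2, 8], [7]].
After inserting 6: P = [[1, 3, 4, 5, 6], [2, 8], [7]].

So P = [[1, 3, 4, 5, 6], [2, 8], [7]], Q = [[1, 2, 3, 7, 8], [4, 5], [6]].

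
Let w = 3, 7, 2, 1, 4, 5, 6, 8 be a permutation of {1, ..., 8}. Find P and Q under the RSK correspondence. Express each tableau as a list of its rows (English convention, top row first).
P = [[1, 4, 5, 6, 8], [2, 7], [3]], Q = [[1, 2, 6, 7, 8], [3, 5], [4]]

Insert each entry of the permutation into P by Schensted row insertion, recording in Q the position of each new cell.

Insert 3: appended to row 1. P = [[3]].
Insert 7: appended to row 1. P = [[3, 7]].
Insert 2: 2 bumps 3 from row 1; 3 starts row 2. P = [[2, 7], [3]].
Insert 1: 1 bumps 2 from row 1; 2 bumps 3 from row 2; 3 starts row 3. P = [[1, 7], [2], [3]].
Insert 4: 4 bumps 7 from row 1; 7 appends to row 2. P = [[1, 4], [2, 7], [3]].
Insert 5: appended to row 1. P = [[1, 4, 5], [2, 7], [3]].
Insert 6: appended to row 1. P = [[1, 4, 5, 6], [2, 7], [3]].
Insert 8: appended to row 1. P = [[1, 4, 5, 6, 8], [2, 7], [3]].

So P = [[1, 4, 5, 6, 8], [2, 7], [3]], Q = [[1, 2, 6, 7, 8], [3, 5], [4]].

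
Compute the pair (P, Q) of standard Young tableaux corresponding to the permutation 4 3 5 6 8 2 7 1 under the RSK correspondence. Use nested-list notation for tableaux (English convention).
Insert each entry of the permutation into P by Schensted row insertion, recording in Q the position of each new cell.

Insert 4: appended to row 1. P = [[4]].
Insert 3: 3 bumps 4 from row 1; 4 starts row 2. P = [[3], [4]].
Insert 5: appended to row 1. P = [[3, 5], [4]].
Insert 6: appended to row 1. P = [[3, 5, 6], [4]].
Insert 8: appended to row 1. P = [[3, 5, 6, 8], [4]].
Insert 2: 2 bumps 3 from row 1; 3 bumps 4 from row 2; 4 starts row 3. P = [[2, 5, 6, 8], [3], [4]].
Insert 7: 7 bumps 8 from row 1; 8 appends to row 2. P = [[2, 5, 6, 7], [3, 8], [4]].
Insert 1: 1 bumps 2 from row 1; 2 bumps 3 from row 2; 3 bumps 4 from row 3; 4 starts row 4. P = [[1, 5, 6, 7], [2, 8], [3], [4]].

So P = [[1, 5, 6, 7], [2, 8], [3], [4]], Q = [[1, 3, 4, 5], [2, 7], [6], [8]].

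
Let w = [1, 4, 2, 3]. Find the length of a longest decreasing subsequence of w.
2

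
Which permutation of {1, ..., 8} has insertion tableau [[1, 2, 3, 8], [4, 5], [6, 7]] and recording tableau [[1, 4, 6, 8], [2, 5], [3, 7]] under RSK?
6 4 1 7 2 5 3 8

Reverse the RSK construction: for i from n down to 1, find the cell of Q containing i, remove the entry at that cell from P, and reverse-bump it up through P; the value ejected from row 1 is w(i).

Step i=8: Q has 8 at row 1, column 4; remove that cell from P, ejecting 8. So w(8) = 8. P is now [[1, 2, 3], [4, 5], [6, 7]].
Step i=7: Q has 7 at row 3, column 2; remove 7 from row 3 of P and reverse-bump: 7 enters row 2 and ejects 5; 5 enters row 1 and ejects 3. So w(7) = 3. P is now [[1, 2, 5], [4, 7], [6]].
Step i=6: Q has 6 at row 1, column 3; remove that cell from P, ejecting 5. So w(6) = 5. P is now [[1, 2], [4, 7], [6]].
Step i=5: Q has 5 at row 2, column 2; remove 7 from row 2 of P and reverse-bump: 7 enters row 1 and ejects 2. So w(5) = 2. P is now [[1, 7], [4], [6]].
Step i=4: Q has 4 at row 1, column 2; remove that cell from P, ejecting 7. So w(4) = 7. P is now [[1], [4], [6]].
Step i=3: Q has 3 at row 3, column 1; remove 6 from row 3 of P and reverse-bump: 6 enters row 2 and ejects 4; 4 enters row 1 and ejects 1. So w(3) = 1. P is now [[4], [6]].
Step i=2: Q has 2 at row 2, column 1; remove 6 from row 2 of P and reverse-bump: 6 enters row 1 and ejects 4. So w(2) = 4. P is now [[6]].
Step i=1: Q has 1 at row 1, column 1; remove that cell from P, ejecting 6. So w(1) = 6. P is now [].

So w = 6 4 1 7 2 5 3 8.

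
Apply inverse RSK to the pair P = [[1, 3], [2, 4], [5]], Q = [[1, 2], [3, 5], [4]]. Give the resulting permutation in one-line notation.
Reverse the RSK construction: for i from n down to 1, find the cell of Q containing i, remove the entry at that cell from P, and reverse-bump it up through P; the value ejected from row 1 is w(i).

Step i=5: Q has 5 at row 2, column 2; remove 4 from row 2 of P and reverse-bump: 4 enters row 1 and ejects 3. So w(5) = 3. P is now [[1, 4], [2], [5]].
Step i=4: Q has 4 at row 3, column 1; remove 5 from row 3 of P and reverse-bump: 5 enters row 2 and ejects 2; 2 enters row 1 and ejects 1. So w(4) = 1. P is now [[2, 4], [5]].
Step i=3: Q has 3 at row 2, column 1; remove 5 from row 2 of P and reverse-bump: 5 enters row 1 and ejects 4. So w(3) = 4. P is now [[2, 5]].
Step i=2: Q has 2 at row 1, column 2; remove that cell from P, ejecting 5. So w(2) = 5. P is now [[2]].
Step i=1: Q has 1 at row 1, column 1; remove that cell from P, ejecting 2. So w(1) = 2. P is now [].

So w = 2 5 4 1 3.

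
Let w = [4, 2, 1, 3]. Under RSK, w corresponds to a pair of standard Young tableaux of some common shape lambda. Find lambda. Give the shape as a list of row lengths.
[2, 1, 1]

Row-insert each entry into an empty tableau.

After inserting 4: P = [[4]].
After inserting 2: P = [[2], [4]].
After inserting 1: P = [[1], [2], [4]].
After inserting 3: P = [[1, 3], [2], [4]].

The final insertion tableau P = [[1, 3], [2], [4]] has shape [2, 1, 1].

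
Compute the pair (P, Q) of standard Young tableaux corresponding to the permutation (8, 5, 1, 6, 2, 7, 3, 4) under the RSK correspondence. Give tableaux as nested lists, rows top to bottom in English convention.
Insert each entry of the permutation into P by Schensted row insertion, recording in Q the position of each new cell.

Insert 8: appended to row 1. P = [[8]], Q = [[1]].
Insert 5: 5 bumps 8 from row 1; 8 starts row 2. P = [[5], [8]], Q = [[1], [2]].
Insert 1: 1 bumps 5 from row 1; 5 bumps 8 from row 2; 8 starts row 3. P = [[1], [5], [8]], Q = [[1], [2], [3]].
Insert 6: appended to row 1. P = [[1, 6], [5], [8]], Q = [[1, 4], [2], [3]].
Insert 2: 2 bumps 6 from row 1; 6 appends to row 2. P = [[1, 2], [5, 6], [8]], Q = [[1, 4], [2, 5], [3]].
Insert 7: appended to row 1. P = [[1, 2, 7], [5, 6], [8]], Q = [[1, 4, 6], [2, 5], [3]].
Insert 3: 3 bumps 7 from row 1; 7 appends to row 2. P = [[1, 2, 3], [5, 6, 7], [8]], Q = [[1, 4, 6], [2, 5, 7], [3]].
Insert 4: appended to row 1. P = [[1, 2, 3, 4], [5, 6, 7], [8]], Q = [[1, 4, 6, 8], [2, 5, 7], [3]].

So P = [[1, 2, 3, 4], [5, 6, 7], [8]], Q = [[1, 4, 6, 8], [2, 5, 7], [3]].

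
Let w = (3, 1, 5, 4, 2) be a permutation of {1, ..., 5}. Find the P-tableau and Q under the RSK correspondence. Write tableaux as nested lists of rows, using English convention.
Insert each entry of the permutation into P by Schensted row insertion, recording in Q the position of each new cell.

Insert 3: appended to row 1. P = [[3]], Q = [[1]].
Insert 1: 1 bumps 3 from row 1; 3 starts row 2. P = [[1], [3]], Q = [[1], [2]].
Insert 5: appended to row 1. P = [[1, 5], [3]], Q = [[1, 3], [2]].
Insert 4: 4 bumps 5 from row 1; 5 appends to row 2. P = [[1, 4], [3, 5]], Q = [[1, 3], [2, 4]].
Insert 2: 2 bumps 4 from row 1; 4 bumps 5 from row 2; 5 starts row 3. P = [[1, 2], [3, 4], [5]], Q = [[1, 3], [2, 4], [5]].

So P = [[1, 2], [3, 4], [5]], Q = [[1, 3], [2, 4], [5]].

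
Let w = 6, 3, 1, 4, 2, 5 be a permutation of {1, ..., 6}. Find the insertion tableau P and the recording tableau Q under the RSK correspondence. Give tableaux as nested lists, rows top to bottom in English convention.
P = [[1, 2, 5], [3, 4], [6]], Q = [[1, 4, 6], [2, 5], [3]]

Insert each entry of the permutation into P by Schensted row insertion, recording in Q the position of each new cell.

Insert 6: appended to row 1. P = [[6]], Q = [[1]].
Insert 3: 3 bumps 6 from row 1; 6 starts row 2. P = [[3], [6]], Q = [[1], [2]].
Insert 1: 1 bumps 3 from row 1; 3 bumps 6 from row 2; 6 starts row 3. P = [[1], [3], [6]], Q = [[1], [2], [3]].
Insert 4: appended to row 1. P = [[1, 4], [3], [6]], Q = [[1, 4], [2], [3]].
Insert 2: 2 bumps 4 from row 1; 4 appends to row 2. P = [[1, 2], [3, 4], [6]], Q = [[1, 4], [2, 5], [3]].
Insert 5: appended to row 1. P = [[1, 2, 5], [3, 4], [6]], Q = [[1, 4, 6], [2, 5], [3]].

So P = [[1, 2, 5], [3, 4], [6]], Q = [[1, 4, 6], [2, 5], [3]].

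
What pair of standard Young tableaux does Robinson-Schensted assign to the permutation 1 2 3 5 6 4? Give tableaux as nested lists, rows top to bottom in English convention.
P = [[1, 2, 3, 4, 6], [5]], Q = [[1, 2, 3, 4, 5], [6]]

Insert each entry of the permutation into P by Schensted row insertion, recording in Q the position of each new cell.

After inserting 1: P = [[1]].
After inserting 2: P = [[1, 2]].
After inserting 3: P = [[1, 2, 3]].
After inserting 5: P = [[1, 2, 3, 5]].
After inserting 6: P = [[1, 2, 3, 5, 6]].
After inserting 4: P = [[1, 2, 3, 4, 6], [5]].

So P = [[1, 2, 3, 4, 6], [5]], Q = [[1, 2, 3, 4, 5], [6]].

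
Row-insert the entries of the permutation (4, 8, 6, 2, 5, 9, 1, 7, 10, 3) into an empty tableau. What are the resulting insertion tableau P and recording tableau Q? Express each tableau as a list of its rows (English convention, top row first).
P = [[1, 3, 7, 10], [2, 5, 9], [4, 6], [8]], Q = [[1, 2, 6, 9], [3, 5, 8], [4, 10], [7]]

Insert each entry of the permutation into P by Schensted row insertion, recording in Q the position of each new cell.

Insert 4: appended to row 1. P = [[4]].
Insert 8: appended to row 1. P = [[4, 8]].
Insert 6: 6 bumps 8 from row 1; 8 starts row 2. P = [[4, 6], [8]].
Insert 2: 2 bumps 4 from row 1; 4 bumps 8 from row 2; 8 starts row 3. P = [[2, 6], [4], [8]].
Insert 5: 5 bumps 6 from row 1; 6 appends to row 2. P = [[2, 5], [4, 6], [8]].
Insert 9: appended to row 1. P = [[2, 5, 9], [4, 6], [8]].
Insert 1: 1 bumps 2 from row 1; 2 bumps 4 from row 2; 4 bumps 8 from row 3; 8 starts row 4. P = [[1, 5, 9], [2, 6], [4], [8]].
Insert 7: 7 bumps 9 from row 1; 9 appends to row 2. P = [[1, 5, 7], [2, 6, 9], [4], [8]].
Insert 10: appended to row 1. P = [[1, 5, 7, 10], [2, 6, 9], [4], [8]].
Insert 3: 3 bumps 5 from row 1; 5 bumps 6 from row 2; 6 appends to row 3. P = [[1, 3, 7, 10], [2, 5, 9], [4, 6], [8]].

So P = [[1, 3, 7, 10], [2, 5, 9], [4, 6], [8]], Q = [[1, 2, 6, 9], [3, 5, 8], [4, 10], [7]].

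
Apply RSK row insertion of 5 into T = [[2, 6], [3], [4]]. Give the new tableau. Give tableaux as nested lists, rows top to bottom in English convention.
[[2, 5], [3, 6], [4]]

In row 1, 5 replaces 6 (the leftmost entry greater than 5); 6 is bumped to row 2. 6 is appended to row 2. The new tableau is [[2, 5], [3, 6], [4]].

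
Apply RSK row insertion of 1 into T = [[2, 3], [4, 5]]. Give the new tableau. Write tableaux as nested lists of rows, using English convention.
[[1, 3], [2, 5], [4]]

In row 1, 1 replaces 2 (the leftmost entry greater than 1); 2 is bumped to row 2. In row 2, 2 replaces 4 (the leftmost entry greater than 2); 4 is bumped to row 3. 4 starts a new row 3. The new tableau is [[1, 3], [2, 5], [4]].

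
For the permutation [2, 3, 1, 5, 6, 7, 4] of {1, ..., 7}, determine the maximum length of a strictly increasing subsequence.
5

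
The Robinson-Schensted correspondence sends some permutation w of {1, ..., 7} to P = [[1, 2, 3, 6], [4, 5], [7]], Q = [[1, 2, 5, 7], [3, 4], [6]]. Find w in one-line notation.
4 7 1 2 5 3 6

Reverse the RSK construction: for i from n down to 1, find the cell of Q containing i, remove the entry at that cell from P, and reverse-bump it up through P; the value ejected from row 1 is w(i).

Step i=7: Q has 7 at row 1, column 4; remove that cell from P, ejecting 6. So w(7) = 6. P is now [[1, 2, 3], [4, 5], [7]].
Step i=6: Q has 6 at row 3, column 1; remove 7 from row 3 of P and reverse-bump: 7 enters row 2 and ejects 5; 5 enters row 1 and ejects 3. So w(6) = 3. P is now [[1, 2, 5], [4, 7]].
Step i=5: Q has 5 at row 1, column 3; remove that cell from P, ejecting 5. So w(5) = 5. P is now [[1, 2], [4, 7]].
Step i=4: Q has 4 at row 2, column 2; remove 7 from row 2 of P and reverse-bump: 7 enters row 1 and ejects 2. So w(4) = 2. P is now [[1, 7], [4]].
Step i=3: Q has 3 at row 2, column 1; remove 4 from row 2 of P and reverse-bump: 4 enters row 1 and ejects 1. So w(3) = 1. P is now [[4, 7]].
Step i=2: Q has 2 at row 1, column 2; remove that cell from P, ejecting 7. So w(2) = 7. P is now [[4]].
Step i=1: Q has 1 at row 1, column 1; remove that cell from P, ejecting 4. So w(1) = 4. P is now [].

So w = 4 7 1 2 5 3 6.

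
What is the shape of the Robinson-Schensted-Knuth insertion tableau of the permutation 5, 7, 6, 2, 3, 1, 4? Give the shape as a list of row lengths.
[3, 2, 1, 1]

Row-insert each entry into an empty tableau.

After inserting 5: P = [[5]].
After inserting 7: P = [[5, 7]].
After inserting 6: P = [[5, 6], [7]].
After inserting 2: P = [[2, 6], [5], [7]].
After inserting 3: P = [[2, 3], [5, 6], [7]].
After inserting 1: P = [[1, 3], [2, 6], [5], [7]].
After inserting 4: P = [[1, 3, 4], [2, 6], [5], [7]].

The final insertion tableau P = [[1, 3, 4], [2, 6], [5], [7]] has shape [3, 2, 1, 1].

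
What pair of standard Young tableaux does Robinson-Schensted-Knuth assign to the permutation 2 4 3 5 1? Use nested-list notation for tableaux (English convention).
Insert each entry of the permutation into P by Schensted row insertion, recording in Q the position of each new cell.

Insert 2: appended to row 1. P = [[2]], Q = [[1]].
Insert 4: appended to row 1. P = [[2, 4]], Q = [[1, 2]].
Insert 3: 3 bumps 4 from row 1; 4 starts row 2. P = [[2, 3], [4]], Q = [[1, 2], [3]].
Insert 5: appended to row 1. P = [[2, 3, 5], [4]], Q = [[1, 2, 4], [3]].
Insert 1: 1 bumps 2 from row 1; 2 bumps 4 from row 2; 4 starts row 3. P = [[1, 3, 5], [2], [4]], Q = [[1, 2, 4], [3], [5]].

So P = [[1, 3, 5], [2], [4]], Q = [[1, 2, 4], [3], [5]].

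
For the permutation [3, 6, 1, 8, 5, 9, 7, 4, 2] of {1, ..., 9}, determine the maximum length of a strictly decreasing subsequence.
4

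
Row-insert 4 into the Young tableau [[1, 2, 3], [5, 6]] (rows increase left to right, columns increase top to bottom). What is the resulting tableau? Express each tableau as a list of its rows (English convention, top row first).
4 is larger than every entry of row 1, so it is appended to row 1. The new tableau is [[1, 2, 3, 4], [5, 6]].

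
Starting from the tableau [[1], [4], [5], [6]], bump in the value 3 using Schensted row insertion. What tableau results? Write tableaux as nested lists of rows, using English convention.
3 is larger than every entry of row 1, so it is appended to row 1. The new tableau is [[1, 3], [4], [5], [6]].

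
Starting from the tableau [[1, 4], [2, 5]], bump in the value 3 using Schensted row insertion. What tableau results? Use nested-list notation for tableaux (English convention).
In row 1, 3 replaces 4 (the leftmost entry greater than 3); 4 is bumped to row 2. In row 2, 4 replaces 5 (the leftmost entry greater than 4); 5 is bumped to row 3. 5 starts a new row 3. The new tableau is [[1, 3], [2, 4], [5]].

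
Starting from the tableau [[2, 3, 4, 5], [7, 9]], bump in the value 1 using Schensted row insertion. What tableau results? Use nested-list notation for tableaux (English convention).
[[1, 3, 4, 5], [2, 9], [7]]

In row 1, 1 replaces 2 (the leftmost entry greater than 1); 2 is bumped to row 2. In row 2, 2 replaces 7 (the leftmost entry greater than 2); 7 is bumped to row 3. 7 starts a new row 3. The new tableau is [[1, 3, 4, 5], [2, 9], [7]].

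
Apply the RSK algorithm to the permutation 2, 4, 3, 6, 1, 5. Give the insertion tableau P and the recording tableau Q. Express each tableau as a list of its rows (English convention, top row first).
P = [[1, 3, 5], [2, 6], [4]], Q = [[1, 2, 4], [3, 6], [5]]

Insert each entry of the permutation into P by Schensted row insertion, recording in Q the position of each new cell.

After inserting 2: P = [[2]].
After inserting 4: P = [[2, 4]].
After inserting 3: P = [[2, 3], [4]].
After inserting 6: P = [[2, 3, 6], [4]].
After inserting 1: P = [[1, 3, 6], [2], [4]].
After inserting 5: P = [[1, 3, 5], [2, 6], [4]].

So P = [[1, 3, 5], [2, 6], [4]], Q = [[1, 2, 4], [3, 6], [5]].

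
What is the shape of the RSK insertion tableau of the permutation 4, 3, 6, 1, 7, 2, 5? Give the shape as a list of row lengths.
RSK row insertion gives P = [[1, 2, 5], [3, 6, 7], [4]], which has shape [3, 3, 1].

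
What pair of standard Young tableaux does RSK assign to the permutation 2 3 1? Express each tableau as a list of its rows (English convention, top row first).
Insert each entry of the permutation into P by Schensted row insertion, recording in Q the position of each new cell.

Insert 2: appended to row 1. P = [[2]].
Insert 3: appended to row 1. P = [[2, 3]].
Insert 1: 1 bumps 2 from row 1; 2 starts row 2. P = [[1, 3], [2]].

So P = [[1, 3], [2]], Q = [[1, 2], [3]].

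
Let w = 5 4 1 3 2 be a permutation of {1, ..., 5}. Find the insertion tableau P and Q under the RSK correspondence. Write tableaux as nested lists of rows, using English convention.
P = [[1, 2], [3], [4], [5]], Q = [[1, 4], [2], [3], [5]]

Insert each entry of the permutation into P by Schensted row insertion, recording in Q the position of each new cell.

Insert 5: appended to row 1. P = [[5]].
Insert 4: 4 bumps 5 from row 1; 5 starts row 2. P = [[4], [5]].
Insert 1: 1 bumps 4 from row 1; 4 bumps 5 from row 2; 5 starts row 3. P = [[1], [4], [5]].
Insert 3: appended to row 1. P = [[1, 3], [4], [5]].
Insert 2: 2 bumps 3 from row 1; 3 bumps 4 from row 2; 4 bumps 5 from row 3; 5 starts row 4. P = [[1, 2], [3], [4], [5]].

So P = [[1, 2], [3], [4], [5]], Q = [[1, 4], [2], [3], [5]].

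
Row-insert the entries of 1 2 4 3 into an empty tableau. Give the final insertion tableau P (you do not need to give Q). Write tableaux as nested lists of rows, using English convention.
P = [[1, 2, 3], [4]]

Insert 1: appended to row 1. P = [[1]].
Insert 2: appended to row 1. P = [[1, 2]].
Insert 4: appended to row 1. P = [[1, 2, 4]].
Insert 3: 3 bumps 4 from row 1; 4 starts row 2. P = [[1, 2, 3], [4]].

So P = [[1, 2, 3], [4]].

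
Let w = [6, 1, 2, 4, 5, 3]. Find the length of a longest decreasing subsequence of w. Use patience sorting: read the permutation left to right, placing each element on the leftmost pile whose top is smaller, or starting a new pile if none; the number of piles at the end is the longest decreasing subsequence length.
6: new pile. tops = [6]
1: new pile. tops = [6, 1]
2: onto pile 2 (replacing 1). tops = [6, 2]
4: onto pile 2 (replacing 2). tops = [6, 4]
5: onto pile 2 (replacing 4). tops = [6, 5]
3: new pile. tops = [6, 5, 3]

3 piles, so the longest decreasing subsequence has length 3.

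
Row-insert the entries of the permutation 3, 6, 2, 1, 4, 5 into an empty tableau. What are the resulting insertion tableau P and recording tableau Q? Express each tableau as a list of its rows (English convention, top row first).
Insert each entry of the permutation into P by Schensted row insertion, recording in Q the position of each new cell.

Insert 3: appended to row 1. P = [[3]].
Insert 6: appended to row 1. P = [[3, 6]].
Insert 2: 2 bumps 3 from row 1; 3 starts row 2. P = [[2, 6], [3]].
Insert 1: 1 bumps 2 from row 1; 2 bumps 3 from row 2; 3 starts row 3. P = [[1, 6], [2], [3]].
Insert 4: 4 bumps 6 from row 1; 6 appends to row 2. P = [[1, 4], [2, 6], [3]].
Insert 5: appended to row 1. P = [[1, 4, 5], [2, 6], [3]].

So P = [[1, 4, 5], [2, 6], [3]], Q = [[1, 2, 6], [3, 5], [4]].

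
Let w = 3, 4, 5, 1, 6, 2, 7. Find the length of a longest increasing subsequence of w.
5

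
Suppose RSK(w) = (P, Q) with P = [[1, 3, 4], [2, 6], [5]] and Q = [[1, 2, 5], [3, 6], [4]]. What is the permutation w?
Reverse the RSK construction: for i from n down to 1, find the cell of Q containing i, remove the entry at that cell from P, and reverse-bump it up through P; the value ejected from row 1 is w(i).

Step i=6: Q has 6 at row 2, column 2; remove 6 from row 2 of P and reverse-bump: 6 enters row 1 and ejects 4. So w(6) = 4. P is now [[1, 3, 6], [2], [5]].
Step i=5: Q has 5 at row 1, column 3; remove that cell from P, ejecting 6. So w(5) = 6. P is now [[1, 3], [2], [5]].
Step i=4: Q has 4 at row 3, column 1; remove 5 from row 3 of P and reverse-bump: 5 enters row 2 and ejects 2; 2 enters row 1 and ejects 1. So w(4) = 1. P is now [[2, 3], [5]].
Step i=3: Q has 3 at row 2, column 1; remove 5 from row 2 of P and reverse-bump: 5 enters row 1 and ejects 3. So w(3) = 3. P is now [[2, 5]].
Step i=2: Q has 2 at row 1, column 2; remove that cell from P, ejecting 5. So w(2) = 5. P is now [[2]].
Step i=1: Q has 1 at row 1, column 1; remove that cell from P, ejecting 2. So w(1) = 2. P is now [].

So w = 2 5 3 1 6 4.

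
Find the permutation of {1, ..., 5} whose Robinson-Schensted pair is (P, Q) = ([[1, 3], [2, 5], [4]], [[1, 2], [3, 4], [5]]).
Reverse the RSK construction: for i from n down to 1, find the cell of Q containing i, remove the entry at that cell from P, and reverse-bump it up through P; the value ejected from row 1 is w(i).

Step i=5: Q has 5 at row 3, column 1; remove 4 from row 3 of P and reverse-bump: 4 enters row 2 and ejects 2; 2 enters row 1 and ejects 1. So w(5) = 1. P is now [[2, 3], [4, 5]].
Step i=4: Q has 4 at row 2, column 2; remove 5 from row 2 of P and reverse-bump: 5 enters row 1 and ejects 3. So w(4) = 3. P is now [[2, 5], [4]].
Step i=3: Q has 3 at row 2, column 1; remove 4 from row 2 of P and reverse-bump: 4 enters row 1 and ejects 2. So w(3) = 2. P is now [[4, 5]].
Step i=2: Q has 2 at row 1, column 2; remove that cell from P, ejecting 5. So w(2) = 5. P is now [[4]].
Step i=1: Q has 1 at row 1, column 1; remove that cell from P, ejecting 4. So w(1) = 4. P is now [].

So w = 4 5 2 3 1.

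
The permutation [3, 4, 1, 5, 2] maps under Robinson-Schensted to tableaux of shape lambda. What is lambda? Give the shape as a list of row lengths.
Row-insert each entry into an empty tableau.

After inserting 3: P = [[3]].
After inserting 4: P = [[3, 4]].
After inserting 1: P = [[1, 4], [3]].
After inserting 5: P = [[1, 4, 5], [3]].
After inserting 2: P = [[1, 2, 5], [3, 4]].

The final insertion tableau P = [[1, 2, 5], [3, 4]] has shape [3, 2].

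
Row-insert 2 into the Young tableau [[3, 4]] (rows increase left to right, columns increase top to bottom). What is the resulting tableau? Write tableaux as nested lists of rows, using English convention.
In row 1, 2 replaces 3 (the leftmost entry greater than 2); 3 is bumped to row 2. 3 starts a new row 2. The new tableau is [[2, 4], [3]].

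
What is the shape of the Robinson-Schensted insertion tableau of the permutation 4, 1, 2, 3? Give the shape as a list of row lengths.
RSK row insertion gives P = [[1, 2, 3], [4]], which has shape [3, 1].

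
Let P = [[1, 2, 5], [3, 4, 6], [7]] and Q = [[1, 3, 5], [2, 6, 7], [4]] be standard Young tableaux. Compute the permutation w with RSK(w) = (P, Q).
Reverse the RSK construction: for i from n down to 1, find the cell of Q containing i, remove the entry at that cell from P, and reverse-bump it up through P; the value ejected from row 1 is w(i).

Step i=7: Q has 7 at row 2, column 3; remove 6 from row 2 of P and reverse-bump: 6 enters row 1 and ejects 5. So w(7) = 5. P is now [[1, 2, 6], [3, 4], [7]].
Step i=6: Q has 6 at row 2, column 2; remove 4 from row 2 of P and reverse-bump: 4 enters row 1 and ejects 2. So w(6) = 2. P is now [[1, 4, 6], [3], [7]].
Step i=5: Q has 5 at row 1, column 3; remove that cell from P, ejecting 6. So w(5) = 6. P is now [[1, 4], [3], [7]].
Step i=4: Q has 4 at row 3, column 1; remove 7 from row 3 of P and reverse-bump: 7 enters row 2 and ejects 3; 3 enters row 1 and ejects 1. So w(4) = 1. P is now [[3, 4], [7]].
Step i=3: Q has 3 at row 1, column 2; remove that cell from P, ejecting 4. So w(3) = 4. P is now [[3], [7]].
Step i=2: Q has 2 at row 2, column 1; remove 7 from row 2 of P and reverse-bump: 7 enters row 1 and ejects 3. So w(2) = 3. P is now [[7]].
Step i=1: Q has 1 at row 1, column 1; remove that cell from P, ejecting 7. So w(1) = 7. P is now [].

So w = 7 3 4 1 6 2 5.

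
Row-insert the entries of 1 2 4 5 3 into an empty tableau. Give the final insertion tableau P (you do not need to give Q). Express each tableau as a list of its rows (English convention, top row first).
Insert 1: appended to row 1. P = [[1]].
Insert 2: appended to row 1. P = [[1, 2]].
Insert 4: appended to row 1. P = [[1, 2, 4]].
Insert 5: appended to row 1. P = [[1, 2, 4, 5]].
Insert 3: 3 bumps 4 from row 1; 4 starts row 2. P = [[1, 2, 3, 5], [4]].

So P = [[1, 2, 3, 5], [4]].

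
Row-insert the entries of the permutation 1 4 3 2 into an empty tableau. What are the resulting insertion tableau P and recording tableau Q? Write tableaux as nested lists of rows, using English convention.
Insert each entry of the permutation into P by Schensted row insertion, recording in Q the position of each new cell.

Insert 1: appended to row 1. P = [[1]].
Insert 4: appended to row 1. P = [[1, 4]].
Insert 3: 3 bumps 4 from row 1; 4 starts row 2. P = [[1, 3], [4]].
Insert 2: 2 bumps 3 from row 1; 3 bumps 4 from row 2; 4 starts row 3. P = [[1, 2], [3], [4]].

So P = [[1, 2], [3], [4]], Q = [[1, 2], [3], [4]].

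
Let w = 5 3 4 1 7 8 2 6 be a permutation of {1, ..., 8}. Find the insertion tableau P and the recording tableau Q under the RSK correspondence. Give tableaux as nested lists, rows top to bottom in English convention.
P = [[1, 2, 6, 8], [3, 4, 7], [5]], Q = [[1, 3, 5, 6], [2, 7, 8], [4]]

Insert each entry of the permutation into P by Schensted row insertion, recording in Q the position of each new cell.

Insert 5: appended to row 1. P = [[5]].
Insert 3: 3 bumps 5 from row 1; 5 starts row 2. P = [[3], [5]].
Insert 4: appended to row 1. P = [[3, 4], [5]].
Insert 1: 1 bumps 3 from row 1; 3 bumps 5 from row 2; 5 starts row 3. P = [[1, 4], [3], [5]].
Insert 7: appended to row 1. P = [[1, 4, 7], [3], [5]].
Insert 8: appended to row 1. P = [[1, 4, 7, 8], [3], [5]].
Insert 2: 2 bumps 4 from row 1; 4 appends to row 2. P = [[1, 2, 7, 8], [3, 4], [5]].
Insert 6: 6 bumps 7 from row 1; 7 appends to row 2. P = [[1, 2, 6, 8], [3, 4, 7], [5]].

So P = [[1, 2, 6, 8], [3, 4, 7], [5]], Q = [[1, 3, 5, 6], [2, 7, 8], [4]].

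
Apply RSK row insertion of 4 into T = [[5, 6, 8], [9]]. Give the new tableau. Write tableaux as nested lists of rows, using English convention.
In row 1, 4 replaces 5 (the leftmost entry greater than 4); 5 is bumped to row 2. In row 2, 5 replaces 9 (the leftmost entry greater than 5); 9 is bumped to row 3. 9 starts a new row 3. The new tableau is [[4, 6, 8], [5], [9]].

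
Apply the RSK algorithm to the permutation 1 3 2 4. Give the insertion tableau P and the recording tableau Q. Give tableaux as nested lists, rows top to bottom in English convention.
P = [[1, 2, 4], [3]], Q = [[1, 2, 4], [3]]

Insert each entry of the permutation into P by Schensted row insertion, recording in Q the position of each new cell.

Insert 1: appended to row 1. P = [[1]], Q = [[1]].
Insert 3: appended to row 1. P = [[1, 3]], Q = [[1, 2]].
Insert 2: 2 bumps 3 from row 1; 3 starts row 2. P = [[1, 2], [3]], Q = [[1, 2], [3]].
Insert 4: appended to row 1. P = [[1, 2, 4], [3]], Q = [[1, 2, 4], [3]].

So P = [[1, 2, 4], [3]], Q = [[1, 2, 4], [3]].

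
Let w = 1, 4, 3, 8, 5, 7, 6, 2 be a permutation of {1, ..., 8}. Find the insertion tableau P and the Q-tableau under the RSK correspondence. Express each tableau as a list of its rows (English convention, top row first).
Insert each entry of the permutation into P by Schensted row insertion, recording in Q the position of each new cell.

Insert 1: appended to row 1. P = [[1]].
Insert 4: appended to row 1. P = [[1, 4]].
Insert 3: 3 bumps 4 from row 1; 4 starts row 2. P = [[1, 3], [4]].
Insert 8: appended to row 1. P = [[1, 3, 8], [4]].
Insert 5: 5 bumps 8 from row 1; 8 appends to row 2. P = [[1, 3, 5], [4, 8]].
Insert 7: appended to row 1. P = [[1, 3, 5, 7], [4, 8]].
Insert 6: 6 bumps 7 from row 1; 7 bumps 8 from row 2; 8 starts row 3. P = [[1, 3, 5, 6], [4, 7], [8]].
Insert 2: 2 bumps 3 from row 1; 3 bumps 4 from row 2; 4 bumps 8 from row 3; 8 starts row 4. P = [[1, 2, 5, 6], [3, 7], [4], [8]].

So P = [[1, 2, 5, 6], [3, 7], [4], [8]], Q = [[1, 2, 4, 6], [3, 5], [7], [8]].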